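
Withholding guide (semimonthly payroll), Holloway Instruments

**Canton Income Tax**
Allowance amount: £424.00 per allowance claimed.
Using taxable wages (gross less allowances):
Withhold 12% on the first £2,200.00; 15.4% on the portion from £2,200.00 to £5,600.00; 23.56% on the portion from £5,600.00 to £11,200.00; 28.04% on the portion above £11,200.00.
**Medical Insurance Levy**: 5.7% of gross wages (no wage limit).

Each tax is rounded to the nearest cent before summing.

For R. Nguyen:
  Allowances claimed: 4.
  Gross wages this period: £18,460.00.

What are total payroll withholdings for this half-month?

Canton Income Tax: taxable = £18,460.00 − 4×£424.00 = £16,764.00
  £2,106.96 + 28.04% × (£16,764.00 − £11,200.00) = £2,106.96 + 28.04% × £5,564.00 = £3,667.11
Medical Insurance Levy: 5.7% × £18,460.00 = £1,052.22
Total: £3,667.11 + £1,052.22 = £4,719.33

£4,719.33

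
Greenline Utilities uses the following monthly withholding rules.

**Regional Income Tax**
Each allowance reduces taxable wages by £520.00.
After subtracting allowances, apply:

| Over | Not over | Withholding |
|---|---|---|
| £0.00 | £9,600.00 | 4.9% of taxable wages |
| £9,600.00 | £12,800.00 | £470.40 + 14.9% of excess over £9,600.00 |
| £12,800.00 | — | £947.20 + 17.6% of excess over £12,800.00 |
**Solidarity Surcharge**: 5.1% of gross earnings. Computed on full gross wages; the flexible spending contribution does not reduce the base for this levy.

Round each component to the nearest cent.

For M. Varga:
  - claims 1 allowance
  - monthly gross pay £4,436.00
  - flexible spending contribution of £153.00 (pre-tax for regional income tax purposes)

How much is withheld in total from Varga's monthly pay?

Regional Income Tax: taxable = £4,436.00 − £153.00 − 1×£520.00 = £3,763.00
  4.9% × £3,763.00 = £184.39
Solidarity Surcharge: 5.1% × £4,436.00 = £226.24
Total: £184.39 + £226.24 = £410.63

£410.63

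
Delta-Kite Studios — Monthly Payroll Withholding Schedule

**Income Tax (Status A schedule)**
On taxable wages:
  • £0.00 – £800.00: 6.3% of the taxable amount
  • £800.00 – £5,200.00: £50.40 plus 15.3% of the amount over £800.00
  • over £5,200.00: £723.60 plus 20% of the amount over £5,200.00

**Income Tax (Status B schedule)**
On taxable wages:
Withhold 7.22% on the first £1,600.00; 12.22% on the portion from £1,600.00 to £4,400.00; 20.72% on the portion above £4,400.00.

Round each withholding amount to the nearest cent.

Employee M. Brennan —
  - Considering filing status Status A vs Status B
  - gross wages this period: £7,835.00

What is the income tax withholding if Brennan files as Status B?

£1,169.41

Income Tax (Status B): taxable = £7,835.00
  £457.68 + 20.72% × (£7,835.00 − £4,400.00) = £457.68 + 20.72% × £3,435.00 = £1,169.41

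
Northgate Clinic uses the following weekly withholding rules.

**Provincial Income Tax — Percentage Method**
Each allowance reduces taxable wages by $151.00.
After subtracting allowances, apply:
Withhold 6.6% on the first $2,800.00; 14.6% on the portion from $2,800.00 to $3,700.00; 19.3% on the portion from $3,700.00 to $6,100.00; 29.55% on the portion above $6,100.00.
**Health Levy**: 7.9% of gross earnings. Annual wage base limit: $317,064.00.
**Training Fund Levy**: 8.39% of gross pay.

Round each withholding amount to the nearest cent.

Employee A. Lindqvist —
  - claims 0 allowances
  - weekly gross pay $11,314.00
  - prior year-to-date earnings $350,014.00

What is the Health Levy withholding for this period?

$0.00

Health Levy: YTD $350,014.00 ≥ cap $317,064.00 → $0.00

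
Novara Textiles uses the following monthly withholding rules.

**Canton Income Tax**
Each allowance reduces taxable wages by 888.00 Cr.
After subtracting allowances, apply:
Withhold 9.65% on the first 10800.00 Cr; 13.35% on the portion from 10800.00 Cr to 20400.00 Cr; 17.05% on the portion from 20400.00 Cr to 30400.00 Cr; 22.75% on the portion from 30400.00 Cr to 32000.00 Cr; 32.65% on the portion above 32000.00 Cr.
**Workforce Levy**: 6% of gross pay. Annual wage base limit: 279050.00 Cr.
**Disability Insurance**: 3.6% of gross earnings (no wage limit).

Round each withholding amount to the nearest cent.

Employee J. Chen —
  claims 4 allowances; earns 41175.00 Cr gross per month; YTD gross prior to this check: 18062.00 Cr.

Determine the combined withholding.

Canton Income Tax: taxable = 41175.00 Cr − 4×888.00 Cr = 37623.00 Cr
  4392.80 Cr + 32.65% × (37623.00 Cr − 32000.00 Cr) = 4392.80 Cr + 32.65% × 5623.00 Cr = 6228.71 Cr
Workforce Levy: 6% × 41175.00 Cr = 2470.50 Cr
Disability Insurance: 3.6% × 41175.00 Cr = 1482.30 Cr
Total: 6228.71 Cr + 2470.50 Cr + 1482.30 Cr = 10181.51 Cr

10181.51 Cr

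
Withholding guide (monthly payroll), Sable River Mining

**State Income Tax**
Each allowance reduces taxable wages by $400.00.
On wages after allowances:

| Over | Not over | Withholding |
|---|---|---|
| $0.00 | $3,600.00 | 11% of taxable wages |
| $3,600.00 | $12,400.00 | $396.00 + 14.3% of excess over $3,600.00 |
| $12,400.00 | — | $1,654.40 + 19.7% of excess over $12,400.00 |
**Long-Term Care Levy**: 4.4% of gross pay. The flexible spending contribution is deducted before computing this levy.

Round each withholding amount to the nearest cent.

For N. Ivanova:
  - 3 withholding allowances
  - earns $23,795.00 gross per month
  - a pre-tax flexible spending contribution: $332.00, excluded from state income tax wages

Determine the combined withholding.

$4,629.78

State Income Tax: taxable = $23,795.00 − $332.00 − 3×$400.00 = $22,263.00
  $1,654.40 + 19.7% × ($22,263.00 − $12,400.00) = $1,654.40 + 19.7% × $9,863.00 = $3,597.41
Long-Term Care Levy: 4.4% × $23,463.00 = $1,032.37
Total: $3,597.41 + $1,032.37 = $4,629.78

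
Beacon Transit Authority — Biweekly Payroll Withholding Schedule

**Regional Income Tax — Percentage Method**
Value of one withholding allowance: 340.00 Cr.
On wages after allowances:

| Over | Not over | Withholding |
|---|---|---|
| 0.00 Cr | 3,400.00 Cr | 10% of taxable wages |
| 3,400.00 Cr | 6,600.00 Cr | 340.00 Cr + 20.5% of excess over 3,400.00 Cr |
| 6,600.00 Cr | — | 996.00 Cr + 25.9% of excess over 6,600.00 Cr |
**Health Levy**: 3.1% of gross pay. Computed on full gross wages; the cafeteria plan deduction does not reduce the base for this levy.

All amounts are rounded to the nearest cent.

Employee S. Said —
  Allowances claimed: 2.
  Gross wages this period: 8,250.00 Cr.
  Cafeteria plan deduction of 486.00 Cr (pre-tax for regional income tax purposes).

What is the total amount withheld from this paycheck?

Regional Income Tax: taxable = 8,250.00 Cr − 486.00 Cr − 2×340.00 Cr = 7,084.00 Cr
  996.00 Cr + 25.9% × (7,084.00 Cr − 6,600.00 Cr) = 996.00 Cr + 25.9% × 484.00 Cr = 1,121.36 Cr
Health Levy: 3.1% × 8,250.00 Cr = 255.75 Cr
Total: 1,121.36 Cr + 255.75 Cr = 1,377.11 Cr

1,377.11 Cr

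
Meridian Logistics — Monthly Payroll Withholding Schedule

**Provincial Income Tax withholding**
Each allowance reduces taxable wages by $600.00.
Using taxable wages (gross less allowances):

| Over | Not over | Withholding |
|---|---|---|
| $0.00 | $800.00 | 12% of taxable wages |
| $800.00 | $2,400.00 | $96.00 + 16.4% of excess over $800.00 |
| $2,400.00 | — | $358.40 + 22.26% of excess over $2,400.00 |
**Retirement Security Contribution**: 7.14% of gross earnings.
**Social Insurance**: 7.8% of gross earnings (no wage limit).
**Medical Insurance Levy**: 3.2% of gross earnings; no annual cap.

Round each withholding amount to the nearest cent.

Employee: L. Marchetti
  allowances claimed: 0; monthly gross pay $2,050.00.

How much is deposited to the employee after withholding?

$1,377.13

Provincial Income Tax: taxable = $2,050.00
  $96.00 + 16.4% × ($2,050.00 − $800.00) = $96.00 + 16.4% × $1,250.00 = $301.00
Retirement Security Contribution: 7.14% × $2,050.00 = $146.37
Social Insurance: 7.8% × $2,050.00 = $159.90
Medical Insurance Levy: 3.2% × $2,050.00 = $65.60
Total withheld: $301.00 + $146.37 + $159.90 + $65.60 = $672.87
Net pay: $2,050.00 − $672.87 = $1,377.13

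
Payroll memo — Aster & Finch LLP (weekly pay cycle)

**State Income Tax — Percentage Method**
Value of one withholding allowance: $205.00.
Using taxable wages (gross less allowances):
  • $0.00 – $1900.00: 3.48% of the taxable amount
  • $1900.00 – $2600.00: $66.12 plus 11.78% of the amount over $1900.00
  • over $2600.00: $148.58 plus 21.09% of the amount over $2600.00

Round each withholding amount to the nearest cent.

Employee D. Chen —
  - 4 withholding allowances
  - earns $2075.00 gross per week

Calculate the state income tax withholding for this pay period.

$43.67

State Income Tax: taxable = $2075.00 − 4×$205.00 = $1255.00
  3.48% × $1255.00 = $43.67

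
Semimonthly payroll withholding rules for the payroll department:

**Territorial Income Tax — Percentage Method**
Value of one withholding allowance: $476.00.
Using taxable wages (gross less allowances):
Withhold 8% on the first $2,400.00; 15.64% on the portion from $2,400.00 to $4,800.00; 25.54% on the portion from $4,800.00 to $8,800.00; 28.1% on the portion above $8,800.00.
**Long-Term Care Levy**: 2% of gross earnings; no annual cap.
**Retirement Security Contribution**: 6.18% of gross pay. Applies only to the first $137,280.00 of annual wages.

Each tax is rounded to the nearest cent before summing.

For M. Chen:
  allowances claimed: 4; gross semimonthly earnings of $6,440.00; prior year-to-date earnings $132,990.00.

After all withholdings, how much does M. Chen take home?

Territorial Income Tax: taxable = $6,440.00 − 4×$476.00 = $4,536.00
  $192.00 + 15.64% × ($4,536.00 − $2,400.00) = $192.00 + 15.64% × $2,136.00 = $526.07
Long-Term Care Levy: 2% × $6,440.00 = $128.80
Retirement Security Contribution: cap $137,280.00 − YTD $132,990.00 = $4,290.00 subject; 6.18% × $4,290.00 = $265.12
Total withheld: $526.07 + $128.80 + $265.12 = $919.99
Net pay: $6,440.00 − $919.99 = $5,520.01

$5,520.01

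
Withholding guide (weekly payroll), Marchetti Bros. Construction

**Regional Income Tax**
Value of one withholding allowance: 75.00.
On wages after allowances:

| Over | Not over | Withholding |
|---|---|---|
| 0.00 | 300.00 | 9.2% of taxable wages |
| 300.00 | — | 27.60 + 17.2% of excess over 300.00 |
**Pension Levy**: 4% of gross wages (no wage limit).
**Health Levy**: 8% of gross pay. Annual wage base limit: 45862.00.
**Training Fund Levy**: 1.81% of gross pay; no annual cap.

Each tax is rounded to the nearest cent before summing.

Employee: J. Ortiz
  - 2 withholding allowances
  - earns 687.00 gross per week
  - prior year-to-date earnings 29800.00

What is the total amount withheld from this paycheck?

163.23

Regional Income Tax: taxable = 687.00 − 2×75.00 = 537.00
  27.60 + 17.2% × (537.00 − 300.00) = 27.60 + 17.2% × 237.00 = 68.36
Pension Levy: 4% × 687.00 = 27.48
Health Levy: 8% × 687.00 = 54.96
Training Fund Levy: 1.81% × 687.00 = 12.43
Total: 68.36 + 27.48 + 54.96 + 12.43 = 163.23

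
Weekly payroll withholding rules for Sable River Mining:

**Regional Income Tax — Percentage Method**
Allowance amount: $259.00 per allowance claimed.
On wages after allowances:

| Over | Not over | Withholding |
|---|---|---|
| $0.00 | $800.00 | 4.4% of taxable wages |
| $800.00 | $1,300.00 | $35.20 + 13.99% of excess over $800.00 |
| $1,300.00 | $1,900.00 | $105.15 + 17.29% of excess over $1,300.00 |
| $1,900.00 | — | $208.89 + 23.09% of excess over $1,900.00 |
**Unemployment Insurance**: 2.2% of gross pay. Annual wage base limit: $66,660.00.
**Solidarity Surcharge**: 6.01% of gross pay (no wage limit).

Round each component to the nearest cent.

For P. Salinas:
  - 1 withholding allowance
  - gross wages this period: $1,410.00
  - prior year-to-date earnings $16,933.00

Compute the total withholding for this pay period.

Regional Income Tax: taxable = $1,410.00 − 1×$259.00 = $1,151.00
  $35.20 + 13.99% × ($1,151.00 − $800.00) = $35.20 + 13.99% × $351.00 = $84.30
Unemployment Insurance: 2.2% × $1,410.00 = $31.02
Solidarity Surcharge: 6.01% × $1,410.00 = $84.74
Total: $84.30 + $31.02 + $84.74 = $200.06

$200.06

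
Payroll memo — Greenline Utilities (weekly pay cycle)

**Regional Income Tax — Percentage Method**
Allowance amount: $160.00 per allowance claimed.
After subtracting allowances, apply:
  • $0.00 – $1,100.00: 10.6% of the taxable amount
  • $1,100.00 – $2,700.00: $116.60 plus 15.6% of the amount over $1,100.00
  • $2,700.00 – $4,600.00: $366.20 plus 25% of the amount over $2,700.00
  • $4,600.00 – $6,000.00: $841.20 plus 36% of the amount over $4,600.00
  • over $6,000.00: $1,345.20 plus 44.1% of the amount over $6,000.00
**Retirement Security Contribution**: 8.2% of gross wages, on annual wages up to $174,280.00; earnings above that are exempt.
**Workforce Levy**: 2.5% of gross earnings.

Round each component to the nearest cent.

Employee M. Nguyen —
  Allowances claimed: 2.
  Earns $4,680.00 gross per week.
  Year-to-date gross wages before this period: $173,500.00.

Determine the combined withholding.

$962.16

Regional Income Tax: taxable = $4,680.00 − 2×$160.00 = $4,360.00
  $366.20 + 25% × ($4,360.00 − $2,700.00) = $366.20 + 25% × $1,660.00 = $781.20
Retirement Security Contribution: cap $174,280.00 − YTD $173,500.00 = $780.00 subject; 8.2% × $780.00 = $63.96
Workforce Levy: 2.5% × $4,680.00 = $117.00
Total: $781.20 + $63.96 + $117.00 = $962.16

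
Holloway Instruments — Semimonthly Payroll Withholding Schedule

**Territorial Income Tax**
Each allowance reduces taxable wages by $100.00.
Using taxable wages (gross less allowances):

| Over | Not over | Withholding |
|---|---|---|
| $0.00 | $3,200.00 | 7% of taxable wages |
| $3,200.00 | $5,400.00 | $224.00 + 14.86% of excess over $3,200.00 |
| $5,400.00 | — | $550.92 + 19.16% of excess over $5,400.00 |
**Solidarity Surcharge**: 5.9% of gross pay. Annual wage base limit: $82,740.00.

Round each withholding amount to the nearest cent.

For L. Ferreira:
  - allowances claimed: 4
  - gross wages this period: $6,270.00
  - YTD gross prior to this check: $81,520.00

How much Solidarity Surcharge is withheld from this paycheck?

$71.98

Solidarity Surcharge: cap $82,740.00 − YTD $81,520.00 = $1,220.00 subject; 5.9% × $1,220.00 = $71.98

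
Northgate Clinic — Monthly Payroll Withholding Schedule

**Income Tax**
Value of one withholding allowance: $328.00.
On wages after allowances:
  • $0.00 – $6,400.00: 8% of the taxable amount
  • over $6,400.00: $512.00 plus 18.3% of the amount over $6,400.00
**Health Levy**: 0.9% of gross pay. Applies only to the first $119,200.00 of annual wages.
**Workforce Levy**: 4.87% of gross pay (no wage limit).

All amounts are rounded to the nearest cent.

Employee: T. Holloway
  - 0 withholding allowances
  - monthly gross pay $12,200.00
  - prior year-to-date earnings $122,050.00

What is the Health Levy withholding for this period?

Health Levy: YTD $122,050.00 ≥ cap $119,200.00 → $0.00

$0.00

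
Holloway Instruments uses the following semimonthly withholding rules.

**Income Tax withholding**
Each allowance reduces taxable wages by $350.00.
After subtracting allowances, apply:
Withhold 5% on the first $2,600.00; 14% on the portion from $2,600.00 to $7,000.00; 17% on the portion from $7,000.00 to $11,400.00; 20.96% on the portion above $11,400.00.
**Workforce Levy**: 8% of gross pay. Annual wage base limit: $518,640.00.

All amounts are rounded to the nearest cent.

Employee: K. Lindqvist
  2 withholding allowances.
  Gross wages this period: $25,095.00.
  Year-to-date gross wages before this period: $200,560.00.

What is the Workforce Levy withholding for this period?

$2,007.60

Workforce Levy: 8% × $25,095.00 = $2,007.60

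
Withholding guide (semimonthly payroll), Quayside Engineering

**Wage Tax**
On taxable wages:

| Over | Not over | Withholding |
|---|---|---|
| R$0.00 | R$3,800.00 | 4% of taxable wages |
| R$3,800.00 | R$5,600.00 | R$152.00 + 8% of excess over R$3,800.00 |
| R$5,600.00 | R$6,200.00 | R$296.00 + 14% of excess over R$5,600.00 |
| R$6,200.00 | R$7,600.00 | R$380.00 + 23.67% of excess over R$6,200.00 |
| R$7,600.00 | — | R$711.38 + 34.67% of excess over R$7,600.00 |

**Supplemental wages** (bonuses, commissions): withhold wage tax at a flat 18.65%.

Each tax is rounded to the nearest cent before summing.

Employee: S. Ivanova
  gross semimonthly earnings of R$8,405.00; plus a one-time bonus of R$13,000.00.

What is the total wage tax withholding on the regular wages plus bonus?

R$3,414.97

Wage Tax: taxable = R$8,405.00
  R$711.38 + 34.67% × (R$8,405.00 − R$7,600.00) = R$711.38 + 34.67% × R$805.00 = R$990.47
Supplemental (18.65% flat on bonus): 18.65% × R$13,000.00 = R$2,424.50
Total wage tax: R$990.47 + R$2,424.50 = R$3,414.97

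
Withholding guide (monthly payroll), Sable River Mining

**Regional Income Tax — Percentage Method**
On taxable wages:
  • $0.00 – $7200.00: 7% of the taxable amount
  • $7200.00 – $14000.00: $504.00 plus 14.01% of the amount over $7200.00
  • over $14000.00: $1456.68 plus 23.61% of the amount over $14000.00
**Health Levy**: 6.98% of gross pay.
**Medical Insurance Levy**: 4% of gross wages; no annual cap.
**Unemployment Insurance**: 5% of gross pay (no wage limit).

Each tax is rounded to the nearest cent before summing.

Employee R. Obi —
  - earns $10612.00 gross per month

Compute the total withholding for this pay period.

Regional Income Tax: taxable = $10612.00
  $504.00 + 14.01% × ($10612.00 − $7200.00) = $504.00 + 14.01% × $3412.00 = $982.02
Health Levy: 6.98% × $10612.00 = $740.72
Medical Insurance Levy: 4% × $10612.00 = $424.48
Unemployment Insurance: 5% × $10612.00 = $530.60
Total: $982.02 + $740.72 + $424.48 + $530.60 = $2677.82

$2677.82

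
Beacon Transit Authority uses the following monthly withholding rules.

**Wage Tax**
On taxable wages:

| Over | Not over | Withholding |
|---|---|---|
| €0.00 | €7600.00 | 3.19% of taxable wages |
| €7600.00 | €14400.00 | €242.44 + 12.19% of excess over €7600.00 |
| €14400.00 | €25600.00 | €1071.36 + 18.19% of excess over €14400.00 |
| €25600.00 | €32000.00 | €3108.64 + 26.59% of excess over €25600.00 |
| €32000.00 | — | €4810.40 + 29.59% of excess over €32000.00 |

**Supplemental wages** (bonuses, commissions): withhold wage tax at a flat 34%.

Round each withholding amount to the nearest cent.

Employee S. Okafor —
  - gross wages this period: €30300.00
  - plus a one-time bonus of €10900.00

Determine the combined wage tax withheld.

Wage Tax: taxable = €30300.00
  €3108.64 + 26.59% × (€30300.00 − €25600.00) = €3108.64 + 26.59% × €4700.00 = €4358.37
Supplemental (34% flat on bonus): 34% × €10900.00 = €3706.00
Total wage tax: €4358.37 + €3706.00 = €8064.37

€8064.37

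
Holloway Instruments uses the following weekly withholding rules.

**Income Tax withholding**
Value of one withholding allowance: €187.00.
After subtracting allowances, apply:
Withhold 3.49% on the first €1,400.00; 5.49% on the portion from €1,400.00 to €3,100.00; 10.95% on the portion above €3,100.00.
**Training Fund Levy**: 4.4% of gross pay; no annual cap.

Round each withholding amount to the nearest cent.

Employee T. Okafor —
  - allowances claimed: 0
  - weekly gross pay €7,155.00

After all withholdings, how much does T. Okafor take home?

Income Tax: taxable = €7,155.00
  €142.19 + 10.95% × (€7,155.00 − €3,100.00) = €142.19 + 10.95% × €4,055.00 = €586.21
Training Fund Levy: 4.4% × €7,155.00 = €314.82
Total withheld: €586.21 + €314.82 = €901.03
Net pay: €7,155.00 − €901.03 = €6,253.97

€6,253.97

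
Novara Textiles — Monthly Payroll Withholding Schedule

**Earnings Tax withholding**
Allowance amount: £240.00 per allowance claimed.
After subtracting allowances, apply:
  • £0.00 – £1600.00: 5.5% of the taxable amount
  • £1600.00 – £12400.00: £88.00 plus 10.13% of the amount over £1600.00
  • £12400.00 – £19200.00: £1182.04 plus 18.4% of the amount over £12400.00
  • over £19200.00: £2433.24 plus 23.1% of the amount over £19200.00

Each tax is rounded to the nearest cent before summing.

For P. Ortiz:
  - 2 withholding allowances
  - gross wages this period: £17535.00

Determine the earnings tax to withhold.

Earnings Tax: taxable = £17535.00 − 2×£240.00 = £17055.00
  £1182.04 + 18.4% × (£17055.00 − £12400.00) = £1182.04 + 18.4% × £4655.00 = £2038.56

£2038.56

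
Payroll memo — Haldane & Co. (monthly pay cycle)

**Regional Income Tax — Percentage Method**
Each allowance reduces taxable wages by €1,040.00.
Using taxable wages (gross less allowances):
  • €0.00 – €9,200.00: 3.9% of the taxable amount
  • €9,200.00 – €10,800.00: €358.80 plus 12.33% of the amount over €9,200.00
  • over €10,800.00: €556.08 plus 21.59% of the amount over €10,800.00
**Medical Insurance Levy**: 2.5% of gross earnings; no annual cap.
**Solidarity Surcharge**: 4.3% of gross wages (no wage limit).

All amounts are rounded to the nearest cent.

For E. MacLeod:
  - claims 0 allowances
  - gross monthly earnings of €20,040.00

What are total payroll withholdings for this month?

Regional Income Tax: taxable = €20,040.00
  €556.08 + 21.59% × (€20,040.00 − €10,800.00) = €556.08 + 21.59% × €9,240.00 = €2,551.00
Medical Insurance Levy: 2.5% × €20,040.00 = €501.00
Solidarity Surcharge: 4.3% × €20,040.00 = €861.72
Total: €2,551.00 + €501.00 + €861.72 = €3,913.72

€3,913.72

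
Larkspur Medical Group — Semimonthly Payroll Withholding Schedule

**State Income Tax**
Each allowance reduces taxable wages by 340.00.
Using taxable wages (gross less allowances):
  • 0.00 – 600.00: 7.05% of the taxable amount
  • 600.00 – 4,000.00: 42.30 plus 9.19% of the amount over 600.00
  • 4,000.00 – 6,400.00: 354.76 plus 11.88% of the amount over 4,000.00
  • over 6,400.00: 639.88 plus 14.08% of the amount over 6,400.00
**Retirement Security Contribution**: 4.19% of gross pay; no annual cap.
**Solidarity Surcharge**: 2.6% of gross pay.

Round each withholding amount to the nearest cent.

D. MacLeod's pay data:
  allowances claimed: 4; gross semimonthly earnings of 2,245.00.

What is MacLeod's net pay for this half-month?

2,024.07

State Income Tax: taxable = 2,245.00 − 4×340.00 = 885.00
  42.30 + 9.19% × (885.00 − 600.00) = 42.30 + 9.19% × 285.00 = 68.49
Retirement Security Contribution: 4.19% × 2,245.00 = 94.07
Solidarity Surcharge: 2.6% × 2,245.00 = 58.37
Total withheld: 68.49 + 94.07 + 58.37 = 220.93
Net pay: 2,245.00 − 220.93 = 2,024.07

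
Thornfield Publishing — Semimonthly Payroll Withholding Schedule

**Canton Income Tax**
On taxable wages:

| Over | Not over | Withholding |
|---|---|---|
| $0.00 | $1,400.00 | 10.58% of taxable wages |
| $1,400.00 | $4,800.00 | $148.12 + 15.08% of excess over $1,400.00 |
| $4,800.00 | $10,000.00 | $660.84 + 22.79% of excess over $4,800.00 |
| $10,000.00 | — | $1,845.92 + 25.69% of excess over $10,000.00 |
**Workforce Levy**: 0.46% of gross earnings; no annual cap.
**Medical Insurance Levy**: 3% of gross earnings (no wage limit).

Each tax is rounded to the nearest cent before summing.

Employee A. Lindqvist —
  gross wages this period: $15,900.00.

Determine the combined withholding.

$3,911.77

Canton Income Tax: taxable = $15,900.00
  $1,845.92 + 25.69% × ($15,900.00 − $10,000.00) = $1,845.92 + 25.69% × $5,900.00 = $3,361.63
Workforce Levy: 0.46% × $15,900.00 = $73.14
Medical Insurance Levy: 3% × $15,900.00 = $477.00
Total: $3,361.63 + $73.14 + $477.00 = $3,911.77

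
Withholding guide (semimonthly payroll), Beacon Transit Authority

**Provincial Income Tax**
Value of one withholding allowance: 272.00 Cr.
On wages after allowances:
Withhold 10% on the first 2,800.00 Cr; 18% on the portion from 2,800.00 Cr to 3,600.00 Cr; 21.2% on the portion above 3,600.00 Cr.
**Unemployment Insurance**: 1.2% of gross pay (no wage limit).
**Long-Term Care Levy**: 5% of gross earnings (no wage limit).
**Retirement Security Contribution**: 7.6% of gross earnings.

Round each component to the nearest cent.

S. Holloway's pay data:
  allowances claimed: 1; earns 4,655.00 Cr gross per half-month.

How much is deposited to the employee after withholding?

3,422.61 Cr

Provincial Income Tax: taxable = 4,655.00 Cr − 1×272.00 Cr = 4,383.00 Cr
  424.00 Cr + 21.2% × (4,383.00 Cr − 3,600.00 Cr) = 424.00 Cr + 21.2% × 783.00 Cr = 590.00 Cr
Unemployment Insurance: 1.2% × 4,655.00 Cr = 55.86 Cr
Long-Term Care Levy: 5% × 4,655.00 Cr = 232.75 Cr
Retirement Security Contribution: 7.6% × 4,655.00 Cr = 353.78 Cr
Total withheld: 590.00 Cr + 55.86 Cr + 232.75 Cr + 353.78 Cr = 1,232.39 Cr
Net pay: 4,655.00 Cr − 1,232.39 Cr = 3,422.61 Cr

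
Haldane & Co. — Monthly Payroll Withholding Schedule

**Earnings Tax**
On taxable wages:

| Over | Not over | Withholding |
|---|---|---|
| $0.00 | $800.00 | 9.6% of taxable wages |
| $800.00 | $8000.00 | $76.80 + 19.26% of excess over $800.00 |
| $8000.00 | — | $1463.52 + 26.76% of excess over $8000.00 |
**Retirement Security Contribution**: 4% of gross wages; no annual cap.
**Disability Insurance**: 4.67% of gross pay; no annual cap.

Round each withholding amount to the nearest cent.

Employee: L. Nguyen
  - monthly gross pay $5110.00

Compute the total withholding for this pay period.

Earnings Tax: taxable = $5110.00
  $76.80 + 19.26% × ($5110.00 − $800.00) = $76.80 + 19.26% × $4310.00 = $906.91
Retirement Security Contribution: 4% × $5110.00 = $204.40
Disability Insurance: 4.67% × $5110.00 = $238.64
Total: $906.91 + $204.40 + $238.64 = $1349.95

$1349.95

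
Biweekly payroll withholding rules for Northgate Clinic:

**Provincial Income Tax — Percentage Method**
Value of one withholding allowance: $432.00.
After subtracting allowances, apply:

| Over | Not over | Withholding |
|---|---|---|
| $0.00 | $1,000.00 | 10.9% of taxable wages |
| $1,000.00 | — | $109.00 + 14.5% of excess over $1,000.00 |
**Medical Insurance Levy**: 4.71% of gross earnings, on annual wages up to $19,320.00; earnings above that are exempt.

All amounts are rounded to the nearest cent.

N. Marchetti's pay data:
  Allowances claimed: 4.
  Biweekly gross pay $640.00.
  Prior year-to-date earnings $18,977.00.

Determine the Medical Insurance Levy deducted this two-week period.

Medical Insurance Levy: cap $19,320.00 − YTD $18,977.00 = $343.00 subject; 4.71% × $343.00 = $16.16

$16.16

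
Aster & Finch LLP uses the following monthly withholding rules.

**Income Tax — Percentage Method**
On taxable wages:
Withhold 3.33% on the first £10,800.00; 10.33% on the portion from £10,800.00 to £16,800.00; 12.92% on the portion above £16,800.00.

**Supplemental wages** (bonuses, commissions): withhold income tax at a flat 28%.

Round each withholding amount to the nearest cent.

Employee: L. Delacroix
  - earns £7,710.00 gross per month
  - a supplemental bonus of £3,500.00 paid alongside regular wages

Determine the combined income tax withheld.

£1,236.74

Income Tax: taxable = £7,710.00
  3.33% × £7,710.00 = £256.74
Supplemental (28% flat on bonus): 28% × £3,500.00 = £980.00
Total income tax: £256.74 + £980.00 = £1,236.74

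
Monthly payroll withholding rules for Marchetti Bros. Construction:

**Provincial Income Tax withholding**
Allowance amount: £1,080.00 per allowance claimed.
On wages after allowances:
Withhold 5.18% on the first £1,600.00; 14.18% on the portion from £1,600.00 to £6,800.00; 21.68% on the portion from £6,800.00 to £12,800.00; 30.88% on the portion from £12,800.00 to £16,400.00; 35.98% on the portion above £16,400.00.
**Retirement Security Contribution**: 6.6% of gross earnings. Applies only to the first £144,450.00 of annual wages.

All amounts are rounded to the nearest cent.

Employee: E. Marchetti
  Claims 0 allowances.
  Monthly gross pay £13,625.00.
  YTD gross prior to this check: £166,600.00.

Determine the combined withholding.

£2,375.80

Provincial Income Tax: taxable = £13,625.00
  £2,121.04 + 30.88% × (£13,625.00 − £12,800.00) = £2,121.04 + 30.88% × £825.00 = £2,375.80
Retirement Security Contribution: YTD £166,600.00 ≥ cap £144,450.00 → £0.00
Total: £2,375.80 + £0.00 = £2,375.80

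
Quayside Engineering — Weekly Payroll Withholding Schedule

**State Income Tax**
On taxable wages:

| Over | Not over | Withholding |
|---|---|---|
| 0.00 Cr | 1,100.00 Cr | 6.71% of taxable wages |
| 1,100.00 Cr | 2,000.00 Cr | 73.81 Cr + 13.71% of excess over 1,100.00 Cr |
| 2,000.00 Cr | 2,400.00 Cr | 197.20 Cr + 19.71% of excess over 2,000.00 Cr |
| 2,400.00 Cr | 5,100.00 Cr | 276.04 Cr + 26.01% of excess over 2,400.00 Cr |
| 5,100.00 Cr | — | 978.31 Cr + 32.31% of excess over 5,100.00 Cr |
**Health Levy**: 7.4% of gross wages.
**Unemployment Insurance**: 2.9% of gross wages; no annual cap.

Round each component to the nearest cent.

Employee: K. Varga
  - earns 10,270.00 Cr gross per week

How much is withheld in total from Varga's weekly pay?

3,706.55 Cr

State Income Tax: taxable = 10,270.00 Cr
  978.31 Cr + 32.31% × (10,270.00 Cr − 5,100.00 Cr) = 978.31 Cr + 32.31% × 5,170.00 Cr = 2,648.74 Cr
Health Levy: 7.4% × 10,270.00 Cr = 759.98 Cr
Unemployment Insurance: 2.9% × 10,270.00 Cr = 297.83 Cr
Total: 2,648.74 Cr + 759.98 Cr + 297.83 Cr = 3,706.55 Cr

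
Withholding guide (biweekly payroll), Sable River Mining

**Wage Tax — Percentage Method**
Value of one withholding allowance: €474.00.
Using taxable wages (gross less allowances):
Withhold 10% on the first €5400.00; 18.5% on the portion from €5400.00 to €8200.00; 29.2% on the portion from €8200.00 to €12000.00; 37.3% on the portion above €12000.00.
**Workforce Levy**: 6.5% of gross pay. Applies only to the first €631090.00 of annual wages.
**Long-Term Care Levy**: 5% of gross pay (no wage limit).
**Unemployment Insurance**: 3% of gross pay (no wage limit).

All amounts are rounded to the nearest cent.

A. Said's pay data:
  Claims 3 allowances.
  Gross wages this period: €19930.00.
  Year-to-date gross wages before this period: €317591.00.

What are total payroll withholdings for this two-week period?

Wage Tax: taxable = €19930.00 − 3×€474.00 = €18508.00
  €2167.60 + 37.3% × (€18508.00 − €12000.00) = €2167.60 + 37.3% × €6508.00 = €4595.08
Workforce Levy: 6.5% × €19930.00 = €1295.45
Long-Term Care Levy: 5% × €19930.00 = €996.50
Unemployment Insurance: 3% × €19930.00 = €597.90
Total: €4595.08 + €1295.45 + €996.50 + €597.90 = €7484.93

€7484.93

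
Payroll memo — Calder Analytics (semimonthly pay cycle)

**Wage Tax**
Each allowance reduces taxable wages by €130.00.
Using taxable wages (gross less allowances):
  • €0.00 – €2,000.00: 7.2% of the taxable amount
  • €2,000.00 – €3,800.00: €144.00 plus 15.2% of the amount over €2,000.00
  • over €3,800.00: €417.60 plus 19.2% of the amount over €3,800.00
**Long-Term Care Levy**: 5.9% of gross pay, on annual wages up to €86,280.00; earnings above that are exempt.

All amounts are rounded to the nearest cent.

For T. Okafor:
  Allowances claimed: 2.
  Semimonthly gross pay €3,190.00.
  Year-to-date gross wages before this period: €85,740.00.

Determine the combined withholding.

€317.22

Wage Tax: taxable = €3,190.00 − 2×€130.00 = €2,930.00
  €144.00 + 15.2% × (€2,930.00 − €2,000.00) = €144.00 + 15.2% × €930.00 = €285.36
Long-Term Care Levy: cap €86,280.00 − YTD €85,740.00 = €540.00 subject; 5.9% × €540.00 = €31.86
Total: €285.36 + €31.86 = €317.22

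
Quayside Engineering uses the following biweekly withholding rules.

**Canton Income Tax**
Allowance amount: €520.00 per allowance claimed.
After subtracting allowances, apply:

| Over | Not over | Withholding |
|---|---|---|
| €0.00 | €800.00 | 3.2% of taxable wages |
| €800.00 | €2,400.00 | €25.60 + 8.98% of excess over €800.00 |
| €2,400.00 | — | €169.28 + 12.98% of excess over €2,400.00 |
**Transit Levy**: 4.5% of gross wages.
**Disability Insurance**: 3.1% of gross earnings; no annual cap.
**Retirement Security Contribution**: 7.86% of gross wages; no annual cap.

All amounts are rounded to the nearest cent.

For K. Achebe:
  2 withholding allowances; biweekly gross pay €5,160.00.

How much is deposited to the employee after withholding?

Canton Income Tax: taxable = €5,160.00 − 2×€520.00 = €4,120.00
  €169.28 + 12.98% × (€4,120.00 − €2,400.00) = €169.28 + 12.98% × €1,720.00 = €392.54
Transit Levy: 4.5% × €5,160.00 = €232.20
Disability Insurance: 3.1% × €5,160.00 = €159.96
Retirement Security Contribution: 7.86% × €5,160.00 = €405.58
Total withheld: €392.54 + €232.20 + €159.96 + €405.58 = €1,190.28
Net pay: €5,160.00 − €1,190.28 = €3,969.72

€3,969.72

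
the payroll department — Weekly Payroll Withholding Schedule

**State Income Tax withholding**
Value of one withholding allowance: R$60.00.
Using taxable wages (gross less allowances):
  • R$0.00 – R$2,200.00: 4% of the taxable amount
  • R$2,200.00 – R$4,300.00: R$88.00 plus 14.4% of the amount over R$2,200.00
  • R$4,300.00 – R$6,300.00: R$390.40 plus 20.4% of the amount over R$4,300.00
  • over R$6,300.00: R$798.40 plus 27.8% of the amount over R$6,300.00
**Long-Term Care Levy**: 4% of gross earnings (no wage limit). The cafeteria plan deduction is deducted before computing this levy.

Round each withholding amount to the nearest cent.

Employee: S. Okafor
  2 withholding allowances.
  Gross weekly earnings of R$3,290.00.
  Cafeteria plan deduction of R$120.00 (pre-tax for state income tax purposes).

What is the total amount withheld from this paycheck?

State Income Tax: taxable = R$3,290.00 − R$120.00 − 2×R$60.00 = R$3,050.00
  R$88.00 + 14.4% × (R$3,050.00 − R$2,200.00) = R$88.00 + 14.4% × R$850.00 = R$210.40
Long-Term Care Levy: 4% × R$3,170.00 = R$126.80
Total: R$210.40 + R$126.80 = R$337.20

R$337.20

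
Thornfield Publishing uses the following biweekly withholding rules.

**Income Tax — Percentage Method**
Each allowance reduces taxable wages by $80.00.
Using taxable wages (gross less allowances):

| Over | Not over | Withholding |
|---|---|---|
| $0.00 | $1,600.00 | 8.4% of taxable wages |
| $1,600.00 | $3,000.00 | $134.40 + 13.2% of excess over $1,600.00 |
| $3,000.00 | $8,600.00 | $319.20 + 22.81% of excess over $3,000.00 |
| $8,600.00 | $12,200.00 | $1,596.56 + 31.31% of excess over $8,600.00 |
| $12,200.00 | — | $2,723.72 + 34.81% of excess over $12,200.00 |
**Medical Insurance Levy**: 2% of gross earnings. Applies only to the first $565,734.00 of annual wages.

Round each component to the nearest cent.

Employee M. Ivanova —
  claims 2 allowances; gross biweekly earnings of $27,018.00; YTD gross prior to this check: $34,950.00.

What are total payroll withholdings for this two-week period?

Income Tax: taxable = $27,018.00 − 2×$80.00 = $26,858.00
  $2,723.72 + 34.81% × ($26,858.00 − $12,200.00) = $2,723.72 + 34.81% × $14,658.00 = $7,826.17
Medical Insurance Levy: 2% × $27,018.00 = $540.36
Total: $7,826.17 + $540.36 = $8,366.53

$8,366.53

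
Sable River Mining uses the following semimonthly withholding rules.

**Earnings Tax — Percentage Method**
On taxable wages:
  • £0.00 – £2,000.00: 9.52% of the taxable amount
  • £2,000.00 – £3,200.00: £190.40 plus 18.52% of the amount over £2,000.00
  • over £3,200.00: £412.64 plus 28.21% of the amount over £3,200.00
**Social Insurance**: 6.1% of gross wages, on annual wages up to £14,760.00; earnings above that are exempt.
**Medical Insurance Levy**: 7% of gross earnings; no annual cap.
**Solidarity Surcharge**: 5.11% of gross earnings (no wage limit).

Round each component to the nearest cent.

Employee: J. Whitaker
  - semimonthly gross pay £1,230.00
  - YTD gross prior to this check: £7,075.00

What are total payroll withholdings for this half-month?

£341.08

Earnings Tax: taxable = £1,230.00
  9.52% × £1,230.00 = £117.10
Social Insurance: 6.1% × £1,230.00 = £75.03
Medical Insurance Levy: 7% × £1,230.00 = £86.10
Solidarity Surcharge: 5.11% × £1,230.00 = £62.85
Total: £117.10 + £75.03 + £86.10 + £62.85 = £341.08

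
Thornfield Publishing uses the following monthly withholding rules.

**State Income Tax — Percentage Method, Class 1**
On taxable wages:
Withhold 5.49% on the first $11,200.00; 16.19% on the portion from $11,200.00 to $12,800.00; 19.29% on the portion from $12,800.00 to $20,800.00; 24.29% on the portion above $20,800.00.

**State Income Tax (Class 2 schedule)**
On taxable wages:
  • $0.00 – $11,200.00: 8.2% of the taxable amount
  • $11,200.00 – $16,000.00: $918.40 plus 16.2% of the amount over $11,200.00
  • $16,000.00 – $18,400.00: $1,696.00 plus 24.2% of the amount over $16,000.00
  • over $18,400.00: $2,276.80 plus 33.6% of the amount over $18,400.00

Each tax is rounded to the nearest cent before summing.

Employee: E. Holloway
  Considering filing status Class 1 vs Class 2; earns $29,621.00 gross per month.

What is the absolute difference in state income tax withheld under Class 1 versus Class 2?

$1,487.32

State Income Tax (Class 1): taxable = $29,621.00
  $2,417.12 + 24.29% × ($29,621.00 − $20,800.00) = $2,417.12 + 24.29% × $8,821.00 = $4,559.74
State Income Tax (Class 2): taxable = $29,621.00
  $2,276.80 + 33.6% × ($29,621.00 − $18,400.00) = $2,276.80 + 33.6% × $11,221.00 = $6,047.06
Difference: |$4,559.74 − $6,047.06| = $1,487.32 (higher under Class 2)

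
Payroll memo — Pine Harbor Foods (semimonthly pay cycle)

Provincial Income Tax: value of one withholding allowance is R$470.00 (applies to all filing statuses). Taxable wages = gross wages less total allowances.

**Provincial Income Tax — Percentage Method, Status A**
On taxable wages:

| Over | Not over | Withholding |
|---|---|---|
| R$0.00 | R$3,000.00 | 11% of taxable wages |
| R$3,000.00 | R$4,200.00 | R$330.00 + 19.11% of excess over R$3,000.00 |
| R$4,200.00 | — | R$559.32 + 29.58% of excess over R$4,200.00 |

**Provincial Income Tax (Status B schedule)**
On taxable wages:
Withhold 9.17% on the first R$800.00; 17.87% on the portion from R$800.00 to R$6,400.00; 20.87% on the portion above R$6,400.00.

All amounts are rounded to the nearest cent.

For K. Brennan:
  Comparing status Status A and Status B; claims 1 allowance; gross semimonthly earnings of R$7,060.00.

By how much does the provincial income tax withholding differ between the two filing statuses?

R$152.55

Provincial Income Tax (Status A): taxable = R$7,060.00 − 1×R$470.00 = R$6,590.00
  R$559.32 + 29.58% × (R$6,590.00 − R$4,200.00) = R$559.32 + 29.58% × R$2,390.00 = R$1,266.28
Provincial Income Tax (Status B): taxable = R$7,060.00 − 1×R$470.00 = R$6,590.00
  R$1,074.08 + 20.87% × (R$6,590.00 − R$6,400.00) = R$1,074.08 + 20.87% × R$190.00 = R$1,113.73
Difference: |R$1,266.28 − R$1,113.73| = R$152.55 (higher under Status A)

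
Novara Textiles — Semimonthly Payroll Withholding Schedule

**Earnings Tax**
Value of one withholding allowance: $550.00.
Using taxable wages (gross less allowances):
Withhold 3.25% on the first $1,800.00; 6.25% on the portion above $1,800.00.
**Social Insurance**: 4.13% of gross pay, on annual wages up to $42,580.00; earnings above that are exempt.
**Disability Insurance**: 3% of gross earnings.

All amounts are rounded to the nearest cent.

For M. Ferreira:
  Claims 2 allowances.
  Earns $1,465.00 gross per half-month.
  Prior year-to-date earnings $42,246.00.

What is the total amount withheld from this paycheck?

Earnings Tax: taxable = $1,465.00 − 2×$550.00 = $365.00
  3.25% × $365.00 = $11.86
Social Insurance: cap $42,580.00 − YTD $42,246.00 = $334.00 subject; 4.13% × $334.00 = $13.79
Disability Insurance: 3% × $1,465.00 = $43.95
Total: $11.86 + $13.79 + $43.95 = $69.60

$69.60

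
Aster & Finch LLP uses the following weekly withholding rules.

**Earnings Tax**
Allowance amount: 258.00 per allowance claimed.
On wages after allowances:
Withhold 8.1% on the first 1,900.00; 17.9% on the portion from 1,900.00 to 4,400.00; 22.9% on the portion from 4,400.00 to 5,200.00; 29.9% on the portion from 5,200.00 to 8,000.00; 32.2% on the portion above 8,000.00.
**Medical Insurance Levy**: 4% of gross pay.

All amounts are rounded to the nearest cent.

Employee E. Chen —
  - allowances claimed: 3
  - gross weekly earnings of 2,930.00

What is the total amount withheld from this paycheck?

316.92

Earnings Tax: taxable = 2,930.00 − 3×258.00 = 2,156.00
  153.90 + 17.9% × (2,156.00 − 1,900.00) = 153.90 + 17.9% × 256.00 = 199.72
Medical Insurance Levy: 4% × 2,930.00 = 117.20
Total: 199.72 + 117.20 = 316.92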